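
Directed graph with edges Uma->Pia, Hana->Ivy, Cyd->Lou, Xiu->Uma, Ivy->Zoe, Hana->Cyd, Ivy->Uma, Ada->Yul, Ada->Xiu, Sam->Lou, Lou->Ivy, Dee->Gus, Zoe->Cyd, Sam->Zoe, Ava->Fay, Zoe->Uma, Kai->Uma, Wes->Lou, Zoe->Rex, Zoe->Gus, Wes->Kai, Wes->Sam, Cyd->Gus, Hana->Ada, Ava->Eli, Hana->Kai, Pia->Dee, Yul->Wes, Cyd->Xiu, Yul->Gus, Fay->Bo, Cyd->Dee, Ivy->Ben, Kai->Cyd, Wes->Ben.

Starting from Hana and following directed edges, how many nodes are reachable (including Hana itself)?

17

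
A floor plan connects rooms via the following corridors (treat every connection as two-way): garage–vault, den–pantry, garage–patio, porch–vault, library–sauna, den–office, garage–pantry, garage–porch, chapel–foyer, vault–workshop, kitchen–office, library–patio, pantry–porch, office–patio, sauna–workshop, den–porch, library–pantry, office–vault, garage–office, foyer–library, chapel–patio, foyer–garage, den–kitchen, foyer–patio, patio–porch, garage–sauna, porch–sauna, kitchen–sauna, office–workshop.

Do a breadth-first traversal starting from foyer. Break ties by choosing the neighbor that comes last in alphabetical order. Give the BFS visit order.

Visit foyer; enqueue patio, library, garage, chapel → queue [patio, library, garage, chapel]
Visit patio; enqueue porch, office → queue [library, garage, chapel, porch, office]
Visit library; enqueue sauna, pantry → queue [garage, chapel, porch, office, sauna, pantry]
Visit garage; enqueue vault → queue [chapel, porch, office, sauna, pantry, vault]
Visit chapel → queue [porch, office, sauna, pantry, vault]
Visit porch; enqueue den → queue [office, sauna, pantry, vault, den]
Visit office; enqueue workshop, kitchen → queue [sauna, pantry, vault, den, workshop, kitchen]
Visit sauna → queue [pantry, vault, den, workshop, kitchen]
Visit pantry → queue [vault, den, workshop, kitchen]
Visit vault → queue [den, workshop, kitchen]
Visit den → queue [workshop, kitchen]
Visit workshop → queue [kitchen]
Visit kitchen → queue []

foyer, patio, library, garage, chapel, porch, office, sauna, pantry, vault, den, workshop, kitchen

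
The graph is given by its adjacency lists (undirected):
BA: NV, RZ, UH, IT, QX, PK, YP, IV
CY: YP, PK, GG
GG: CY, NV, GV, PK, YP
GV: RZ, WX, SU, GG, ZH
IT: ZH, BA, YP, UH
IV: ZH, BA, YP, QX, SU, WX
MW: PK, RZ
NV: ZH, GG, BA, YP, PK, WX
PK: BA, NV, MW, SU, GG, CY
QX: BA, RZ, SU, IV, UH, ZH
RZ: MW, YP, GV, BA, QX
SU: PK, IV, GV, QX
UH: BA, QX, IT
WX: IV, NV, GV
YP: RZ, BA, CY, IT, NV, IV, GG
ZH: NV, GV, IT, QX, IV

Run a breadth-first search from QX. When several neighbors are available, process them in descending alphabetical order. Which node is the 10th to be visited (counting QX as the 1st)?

GV

Visit QX; enqueue ZH, UH, SU, RZ, IV, BA → queue [ZH, UH, SU, RZ, IV, BA]
Visit ZH; enqueue NV, IT, GV → queue [UH, SU, RZ, IV, BA, NV, IT, GV]
Visit UH → queue [SU, RZ, IV, BA, NV, IT, GV]
Visit SU; enqueue PK → queue [RZ, IV, BA, NV, IT, GV, PK]
Visit RZ; enqueue YP, MW → queue [IV, BA, NV, IT, GV, PK, YP, MW]
Visit IV; enqueue WX → queue [BA, NV, IT, GV, PK, YP, MW, WX]
Visit BA → queue [NV, IT, GV, PK, YP, MW, WX]
Visit NV; enqueue GG → queue [IT, GV, PK, YP, MW, WX, GG]
Visit IT → queue [GV, PK, YP, MW, WX, GG]
Visit GV → queue [PK, YP, MW, WX, GG]
Visit PK; enqueue CY → queue [YP, MW, WX, GG, CY]
Visit YP → queue [MW, WX, GG, CY]
Visit MW → queue [WX, GG, CY]
Visit WX → queue [GG, CY]
Visit GG → queue [CY]
Visit CY → queue []

Visit order: QX, ZH, UH, SU, RZ, IV, BA, NV, IT, GV, PK, YP, MW, WX, GG, CY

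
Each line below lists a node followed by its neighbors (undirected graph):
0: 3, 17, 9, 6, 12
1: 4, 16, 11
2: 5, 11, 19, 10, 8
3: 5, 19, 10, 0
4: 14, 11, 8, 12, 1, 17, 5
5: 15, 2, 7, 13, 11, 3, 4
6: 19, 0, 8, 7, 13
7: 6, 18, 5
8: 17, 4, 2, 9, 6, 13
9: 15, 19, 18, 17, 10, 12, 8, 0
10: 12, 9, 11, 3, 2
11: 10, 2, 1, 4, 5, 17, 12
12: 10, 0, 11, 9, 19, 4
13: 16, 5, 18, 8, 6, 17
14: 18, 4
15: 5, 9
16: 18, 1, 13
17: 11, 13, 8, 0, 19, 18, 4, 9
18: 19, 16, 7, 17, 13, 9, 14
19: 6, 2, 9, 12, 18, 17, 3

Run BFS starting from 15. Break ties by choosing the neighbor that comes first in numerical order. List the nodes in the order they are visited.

Visit 15; enqueue 5, 9 → queue [5, 9]
Visit 5; enqueue 2, 3, 4, 7, 11, 13 → queue [9, 2, 3, 4, 7, 11, 13]
Visit 9; enqueue 0, 8, 10, 12, 17, 18, 19 → queue [2, 3, 4, 7, 11, 13, 0, 8, 10, 12, 17, 18, 19]
Visit 2 → queue [3, 4, 7, 11, 13, 0, 8, 10, 12, 17, 18, 19]
Visit 3 → queue [4, 7, 11, 13, 0, 8, 10, 12, 17, 18, 19]
Visit 4; enqueue 1, 14 → queue [7, 11, 13, 0, 8, 10, 12, 17, 18, 19, 1, 14]
Visit 7; enqueue 6 → queue [11, 13, 0, 8, 10, 12, 17, 18, 19, 1, 14, 6]
Visit 11 → queue [13, 0, 8, 10, 12, 17, 18, 19, 1, 14, 6]
Visit 13; enqueue 16 → queue [0, 8, 10, 12, 17, 18, 19, 1, 14, 6, 16]
Visit 0 → queue [8, 10, 12, 17, 18, 19, 1, 14, 6, 16]
Visit 8 → queue [10, 12, 17, 18, 19, 1, 14, 6, 16]
Visit 10 → queue [12, 17, 18, 19, 1, 14, 6, 16]
Visit 12 → queue [17, 18, 19, 1, 14, 6, 16]
Visit 17 → queue [18, 19, 1, 14, 6, 16]
Visit 18 → queue [19, 1, 14, 6, 16]
Visit 19 → queue [1, 14, 6, 16]
Visit 1 → queue [14, 6, 16]
Visit 14 → queue [6, 16]
Visit 6 → queue [16]
Visit 16 → queue []

15 → 5 → 9 → 2 → 3 → 4 → 7 → 11 → 13 → 0 → 8 → 10 → 12 → 17 → 18 → 19 → 1 → 14 → 6 → 16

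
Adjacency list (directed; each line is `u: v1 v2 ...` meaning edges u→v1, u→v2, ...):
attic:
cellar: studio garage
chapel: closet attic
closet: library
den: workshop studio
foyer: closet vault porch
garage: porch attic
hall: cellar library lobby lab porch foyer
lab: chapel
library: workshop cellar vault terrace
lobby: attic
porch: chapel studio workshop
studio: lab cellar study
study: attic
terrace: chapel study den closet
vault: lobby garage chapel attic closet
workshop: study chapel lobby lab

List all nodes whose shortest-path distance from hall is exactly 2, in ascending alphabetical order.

Level 0: hall
Level 1: cellar, foyer, lab, library, lobby, porch
Level 2: attic, chapel, closet, garage, studio, terrace, vault, workshop
Level 3: den, study

attic, chapel, closet, garage, studio, terrace, vault, workshop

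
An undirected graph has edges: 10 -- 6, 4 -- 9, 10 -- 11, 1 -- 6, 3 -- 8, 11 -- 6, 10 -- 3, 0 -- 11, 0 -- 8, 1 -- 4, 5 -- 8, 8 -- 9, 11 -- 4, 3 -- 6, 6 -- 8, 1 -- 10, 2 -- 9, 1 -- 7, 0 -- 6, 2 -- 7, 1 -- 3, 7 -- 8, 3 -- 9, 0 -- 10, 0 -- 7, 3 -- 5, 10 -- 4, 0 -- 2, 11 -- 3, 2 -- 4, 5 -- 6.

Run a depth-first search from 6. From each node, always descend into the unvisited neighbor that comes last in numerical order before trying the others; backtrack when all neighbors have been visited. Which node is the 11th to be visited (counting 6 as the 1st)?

3

Visit 6
6 → 11
11 → 10
10 → 4
4 → 9
9 → 8
8 → 7
7 → 2
2 → 0
7 → 1
1 → 3
3 → 5

Visit order: 6, 11, 10, 4, 9, 8, 7, 2, 0, 1, 3, 5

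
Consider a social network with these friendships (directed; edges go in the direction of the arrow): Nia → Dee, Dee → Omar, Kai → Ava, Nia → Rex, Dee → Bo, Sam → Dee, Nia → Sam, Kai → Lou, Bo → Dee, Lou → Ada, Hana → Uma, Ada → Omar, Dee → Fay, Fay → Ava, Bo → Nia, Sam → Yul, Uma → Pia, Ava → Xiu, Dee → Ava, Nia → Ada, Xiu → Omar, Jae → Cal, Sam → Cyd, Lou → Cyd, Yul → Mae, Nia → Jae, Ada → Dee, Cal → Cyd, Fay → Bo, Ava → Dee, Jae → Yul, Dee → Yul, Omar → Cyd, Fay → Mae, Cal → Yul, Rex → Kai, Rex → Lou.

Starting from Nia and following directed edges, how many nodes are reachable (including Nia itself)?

BFS from Nia visits: Nia, Ada, Dee, Jae, Rex, Sam, Omar, Ava, Bo, Fay, Yul, Cal, Kai, Lou, Cyd, Xiu, Mae
Reachable nodes: 17 of 20 total.

17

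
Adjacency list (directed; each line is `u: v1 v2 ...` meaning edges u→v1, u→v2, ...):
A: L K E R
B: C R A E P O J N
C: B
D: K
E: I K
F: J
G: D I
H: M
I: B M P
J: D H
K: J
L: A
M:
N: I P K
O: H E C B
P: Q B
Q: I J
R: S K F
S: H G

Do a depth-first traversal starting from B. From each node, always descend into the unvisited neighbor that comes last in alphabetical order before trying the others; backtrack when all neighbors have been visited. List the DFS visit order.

Visit B
B → R
R → S
S → H
H → M
S → G
G → I
I → P
P → Q
Q → J
J → D
D → K
R → F
B → O
O → E
O → C
B → N
B → A
A → L

B, R, S, H, M, G, I, P, Q, J, D, K, F, O, E, C, N, A, L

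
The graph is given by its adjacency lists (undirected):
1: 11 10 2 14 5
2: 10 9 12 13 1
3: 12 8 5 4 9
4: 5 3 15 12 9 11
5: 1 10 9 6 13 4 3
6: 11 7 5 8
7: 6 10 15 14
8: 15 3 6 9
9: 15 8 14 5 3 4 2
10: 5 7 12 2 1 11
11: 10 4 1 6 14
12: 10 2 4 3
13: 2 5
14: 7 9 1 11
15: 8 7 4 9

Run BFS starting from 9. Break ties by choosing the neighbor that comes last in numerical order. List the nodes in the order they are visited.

Visit 9; enqueue 15, 14, 8, 5, 4, 3, 2 → queue [15, 14, 8, 5, 4, 3, 2]
Visit 15; enqueue 7 → queue [14, 8, 5, 4, 3, 2, 7]
Visit 14; enqueue 11, 1 → queue [8, 5, 4, 3, 2, 7, 11, 1]
Visit 8; enqueue 6 → queue [5, 4, 3, 2, 7, 11, 1, 6]
Visit 5; enqueue 13, 10 → queue [4, 3, 2, 7, 11, 1, 6, 13, 10]
Visit 4; enqueue 12 → queue [3, 2, 7, 11, 1, 6, 13, 10, 12]
Visit 3 → queue [2, 7, 11, 1, 6, 13, 10, 12]
Visit 2 → queue [7, 11, 1, 6, 13, 10, 12]
Visit 7 → queue [11, 1, 6, 13, 10, 12]
Visit 11 → queue [1, 6, 13, 10, 12]
Visit 1 → queue [6, 13, 10, 12]
Visit 6 → queue [13, 10, 12]
Visit 13 → queue [10, 12]
Visit 10 → queue [12]
Visit 12 → queue []

9 15 14 8 5 4 3 2 7 11 1 6 13 10 12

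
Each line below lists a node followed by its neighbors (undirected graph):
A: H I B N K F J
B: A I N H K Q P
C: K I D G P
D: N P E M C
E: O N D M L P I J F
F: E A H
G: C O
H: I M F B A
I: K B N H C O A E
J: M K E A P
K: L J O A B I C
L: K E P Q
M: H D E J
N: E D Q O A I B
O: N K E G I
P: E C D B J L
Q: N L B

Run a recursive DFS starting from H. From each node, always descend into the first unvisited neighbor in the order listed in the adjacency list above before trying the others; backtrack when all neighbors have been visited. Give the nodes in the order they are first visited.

H, I, K, L, E, O, N, D, P, C, G, B, A, F, J, M, Q

Visit H
H → I
I → K
K → L
L → E
E → O
O → N
N → D
D → P
P → C
C → G
P → B
B → A
A → F
A → J
J → M
B → Q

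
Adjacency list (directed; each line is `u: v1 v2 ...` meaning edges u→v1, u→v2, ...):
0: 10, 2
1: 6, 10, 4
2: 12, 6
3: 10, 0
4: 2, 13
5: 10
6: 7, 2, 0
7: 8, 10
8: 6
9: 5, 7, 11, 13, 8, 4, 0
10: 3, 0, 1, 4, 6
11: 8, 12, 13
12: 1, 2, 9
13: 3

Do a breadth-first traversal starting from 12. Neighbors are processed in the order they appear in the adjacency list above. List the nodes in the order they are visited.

12 1 2 9 6 10 4 5 7 11 13 8 0 3

Visit 12; enqueue 1, 2, 9 → queue [1, 2, 9]
Visit 1; enqueue 6, 10, 4 → queue [2, 9, 6, 10, 4]
Visit 2 → queue [9, 6, 10, 4]
Visit 9; enqueue 5, 7, 11, 13, 8, 0 → queue [6, 10, 4, 5, 7, 11, 13, 8, 0]
Visit 6 → queue [10, 4, 5, 7, 11, 13, 8, 0]
Visit 10; enqueue 3 → queue [4, 5, 7, 11, 13, 8, 0, 3]
Visit 4 → queue [5, 7, 11, 13, 8, 0, 3]
Visit 5 → queue [7, 11, 13, 8, 0, 3]
Visit 7 → queue [11, 13, 8, 0, 3]
Visit 11 → queue [13, 8, 0, 3]
Visit 13 → queue [8, 0, 3]
Visit 8 → queue [0, 3]
Visit 0 → queue [3]
Visit 3 → queue []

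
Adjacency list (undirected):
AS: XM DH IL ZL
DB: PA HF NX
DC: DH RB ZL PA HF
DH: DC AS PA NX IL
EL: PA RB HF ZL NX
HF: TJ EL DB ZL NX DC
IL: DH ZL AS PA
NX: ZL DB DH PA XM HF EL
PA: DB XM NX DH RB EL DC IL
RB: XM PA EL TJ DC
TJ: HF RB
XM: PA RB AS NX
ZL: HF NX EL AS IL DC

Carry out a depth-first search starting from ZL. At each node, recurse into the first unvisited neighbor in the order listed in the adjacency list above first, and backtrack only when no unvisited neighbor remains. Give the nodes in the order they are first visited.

ZL HF TJ RB XM PA DB NX DH DC AS IL EL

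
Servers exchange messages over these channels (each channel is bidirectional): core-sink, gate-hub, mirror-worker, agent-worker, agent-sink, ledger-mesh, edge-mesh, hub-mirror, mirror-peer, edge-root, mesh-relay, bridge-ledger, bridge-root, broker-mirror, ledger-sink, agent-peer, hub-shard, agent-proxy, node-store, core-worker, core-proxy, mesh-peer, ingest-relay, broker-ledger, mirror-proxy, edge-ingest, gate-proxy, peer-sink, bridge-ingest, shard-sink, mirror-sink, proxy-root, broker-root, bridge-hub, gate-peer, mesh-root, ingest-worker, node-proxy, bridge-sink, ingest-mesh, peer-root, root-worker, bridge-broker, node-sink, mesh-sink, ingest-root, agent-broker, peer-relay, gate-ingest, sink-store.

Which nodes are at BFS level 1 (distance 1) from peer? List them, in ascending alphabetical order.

Level 0: peer
Level 1: agent, gate, mesh, mirror, relay, root, sink
Level 2: bridge, broker, core, edge, hub, ingest, ledger, node, proxy, shard, store, worker

agent, gate, mesh, mirror, relay, root, sink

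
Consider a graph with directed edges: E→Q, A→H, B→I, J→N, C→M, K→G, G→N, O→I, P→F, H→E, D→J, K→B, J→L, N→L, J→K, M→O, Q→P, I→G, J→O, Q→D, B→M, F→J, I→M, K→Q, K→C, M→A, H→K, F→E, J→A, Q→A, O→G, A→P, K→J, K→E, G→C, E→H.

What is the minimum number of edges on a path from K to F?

Level 0: K
Level 1: B, C, E, G, J, Q
Level 2: A, D, H, I, L, M, N, O, P
Level 3: F
F first appears at level 3.

3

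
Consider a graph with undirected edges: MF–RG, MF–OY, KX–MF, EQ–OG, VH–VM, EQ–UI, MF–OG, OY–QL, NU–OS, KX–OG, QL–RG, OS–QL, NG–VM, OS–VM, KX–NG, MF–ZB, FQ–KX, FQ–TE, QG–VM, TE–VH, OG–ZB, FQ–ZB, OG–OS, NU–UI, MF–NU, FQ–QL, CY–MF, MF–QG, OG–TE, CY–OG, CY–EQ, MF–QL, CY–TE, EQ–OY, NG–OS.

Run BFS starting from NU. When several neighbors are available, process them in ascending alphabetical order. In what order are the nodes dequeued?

NU, MF, OS, UI, CY, KX, OG, OY, QG, QL, RG, ZB, NG, VM, EQ, TE, FQ, VH

Visit NU; enqueue MF, OS, UI → queue [MF, OS, UI]
Visit MF; enqueue CY, KX, OG, OY, QG, QL, RG, ZB → queue [OS, UI, CY, KX, OG, OY, QG, QL, RG, ZB]
Visit OS; enqueue NG, VM → queue [UI, CY, KX, OG, OY, QG, QL, RG, ZB, NG, VM]
Visit UI; enqueue EQ → queue [CY, KX, OG, OY, QG, QL, RG, ZB, NG, VM, EQ]
Visit CY; enqueue TE → queue [KX, OG, OY, QG, QL, RG, ZB, NG, VM, EQ, TE]
Visit KX; enqueue FQ → queue [OG, OY, QG, QL, RG, ZB, NG, VM, EQ, TE, FQ]
Visit OG → queue [OY, QG, QL, RG, ZB, NG, VM, EQ, TE, FQ]
Visit OY → queue [QG, QL, RG, ZB, NG, VM, EQ, TE, FQ]
Visit QG → queue [QL, RG, ZB, NG, VM, EQ, TE, FQ]
Visit QL → queue [RG, ZB, NG, VM, EQ, TE, FQ]
Visit RG → queue [ZB, NG, VM, EQ, TE, FQ]
Visit ZB → queue [NG, VM, EQ, TE, FQ]
Visit NG → queue [VM, EQ, TE, FQ]
Visit VM; enqueue VH → queue [EQ, TE, FQ, VH]
Visit EQ → queue [TE, FQ, VH]
Visit TE → queue [FQ, VH]
Visit FQ → queue [VH]
Visit VH → queue []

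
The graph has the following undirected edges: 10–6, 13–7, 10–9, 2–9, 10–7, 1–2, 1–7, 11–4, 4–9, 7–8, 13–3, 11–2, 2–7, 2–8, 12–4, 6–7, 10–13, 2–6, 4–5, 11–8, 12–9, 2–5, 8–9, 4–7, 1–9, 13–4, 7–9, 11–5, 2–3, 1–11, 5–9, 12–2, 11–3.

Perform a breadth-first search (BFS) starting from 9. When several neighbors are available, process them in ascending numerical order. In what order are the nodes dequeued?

9, 1, 2, 4, 5, 7, 8, 10, 12, 11, 3, 6, 13

Visit 9; enqueue 1, 2, 4, 5, 7, 8, 10, 12 → queue [1, 2, 4, 5, 7, 8, 10, 12]
Visit 1; enqueue 11 → queue [2, 4, 5, 7, 8, 10, 12, 11]
Visit 2; enqueue 3, 6 → queue [4, 5, 7, 8, 10, 12, 11, 3, 6]
Visit 4; enqueue 13 → queue [5, 7, 8, 10, 12, 11, 3, 6, 13]
Visit 5 → queue [7, 8, 10, 12, 11, 3, 6, 13]
Visit 7 → queue [8, 10, 12, 11, 3, 6, 13]
Visit 8 → queue [10, 12, 11, 3, 6, 13]
Visit 10 → queue [12, 11, 3, 6, 13]
Visit 12 → queue [11, 3, 6, 13]
Visit 11 → queue [3, 6, 13]
Visit 3 → queue [6, 13]
Visit 6 → queue [13]
Visit 13 → queue []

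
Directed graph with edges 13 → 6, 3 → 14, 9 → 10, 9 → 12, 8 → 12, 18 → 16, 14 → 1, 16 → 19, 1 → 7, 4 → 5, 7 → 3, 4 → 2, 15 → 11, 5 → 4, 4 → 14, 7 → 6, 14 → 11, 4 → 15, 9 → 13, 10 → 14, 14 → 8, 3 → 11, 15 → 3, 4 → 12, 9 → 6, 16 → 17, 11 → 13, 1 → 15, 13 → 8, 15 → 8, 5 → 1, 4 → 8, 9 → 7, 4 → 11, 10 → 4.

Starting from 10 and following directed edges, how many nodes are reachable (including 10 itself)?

BFS from 10 visits: 10, 4, 14, 2, 5, 8, 11, 12, 15, 1, 13, 3, 7, 6
Reachable nodes: 14 of 19 total.

14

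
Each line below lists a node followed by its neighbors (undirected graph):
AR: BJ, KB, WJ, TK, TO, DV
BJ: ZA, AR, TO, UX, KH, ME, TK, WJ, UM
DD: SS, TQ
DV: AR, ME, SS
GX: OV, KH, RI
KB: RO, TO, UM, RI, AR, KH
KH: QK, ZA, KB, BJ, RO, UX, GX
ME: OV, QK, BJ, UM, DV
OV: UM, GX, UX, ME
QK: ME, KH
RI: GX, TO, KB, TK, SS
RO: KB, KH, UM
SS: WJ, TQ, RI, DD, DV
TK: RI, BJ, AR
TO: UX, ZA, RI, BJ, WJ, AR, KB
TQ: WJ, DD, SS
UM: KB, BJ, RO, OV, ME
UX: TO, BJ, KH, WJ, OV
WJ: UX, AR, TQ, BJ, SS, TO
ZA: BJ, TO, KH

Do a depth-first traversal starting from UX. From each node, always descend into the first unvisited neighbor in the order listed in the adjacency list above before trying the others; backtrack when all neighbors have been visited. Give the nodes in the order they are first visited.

UX TO ZA BJ AR KB RO KH QK ME OV UM GX RI TK SS WJ TQ DD DV

Visit UX
UX → TO
TO → ZA
ZA → BJ
BJ → AR
AR → KB
KB → RO
RO → KH
KH → QK
QK → ME
ME → OV
OV → UM
OV → GX
GX → RI
RI → TK
RI → SS
SS → WJ
WJ → TQ
TQ → DD
SS → DV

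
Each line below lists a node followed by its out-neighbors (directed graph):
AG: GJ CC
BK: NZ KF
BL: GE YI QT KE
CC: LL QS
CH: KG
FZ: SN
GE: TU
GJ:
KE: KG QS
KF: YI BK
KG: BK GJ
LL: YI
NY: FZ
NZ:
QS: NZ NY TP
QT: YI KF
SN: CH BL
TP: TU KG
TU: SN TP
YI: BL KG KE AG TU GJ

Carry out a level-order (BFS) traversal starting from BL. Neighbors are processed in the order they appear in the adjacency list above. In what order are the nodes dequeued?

BL GE YI QT KE TU KG AG GJ KF QS SN TP BK CC NZ NY CH LL FZ

Visit BL; enqueue GE, YI, QT, KE → queue [GE, YI, QT, KE]
Visit GE; enqueue TU → queue [YI, QT, KE, TU]
Visit YI; enqueue KG, AG, GJ → queue [QT, KE, TU, KG, AG, GJ]
Visit QT; enqueue KF → queue [KE, TU, KG, AG, GJ, KF]
Visit KE; enqueue QS → queue [TU, KG, AG, GJ, KF, QS]
Visit TU; enqueue SN, TP → queue [KG, AG, GJ, KF, QS, SN, TP]
Visit KG; enqueue BK → queue [AG, GJ, KF, QS, SN, TP, BK]
Visit AG; enqueue CC → queue [GJ, KF, QS, SN, TP, BK, CC]
Visit GJ → queue [KF, QS, SN, TP, BK, CC]
Visit KF → queue [QS, SN, TP, BK, CC]
Visit QS; enqueue NZ, NY → queue [SN, TP, BK, CC, NZ, NY]
Visit SN; enqueue CH → queue [TP, BK, CC, NZ, NY, CH]
Visit TP → queue [BK, CC, NZ, NY, CH]
Visit BK → queue [CC, NZ, NY, CH]
Visit CC; enqueue LL → queue [NZ, NY, CH, LL]
Visit NZ → queue [NY, CH, LL]
Visit NY; enqueue FZ → queue [CH, LL, FZ]
Visit CH → queue [LL, FZ]
Visit LL → queue [FZ]
Visit FZ → queue []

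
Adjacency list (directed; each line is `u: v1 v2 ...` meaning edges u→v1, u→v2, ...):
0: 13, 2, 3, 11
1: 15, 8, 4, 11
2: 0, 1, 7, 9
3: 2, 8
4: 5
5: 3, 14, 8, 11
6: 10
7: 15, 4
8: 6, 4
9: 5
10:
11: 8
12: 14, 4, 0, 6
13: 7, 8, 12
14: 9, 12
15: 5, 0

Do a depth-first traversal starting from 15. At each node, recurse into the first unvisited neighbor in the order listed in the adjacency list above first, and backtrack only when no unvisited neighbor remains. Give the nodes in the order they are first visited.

15 -> 5 -> 3 -> 2 -> 0 -> 13 -> 7 -> 4 -> 8 -> 6 -> 10 -> 12 -> 14 -> 9 -> 11 -> 1

Visit 15
15 → 5
5 → 3
3 → 2
2 → 0
0 → 13
13 → 7
7 → 4
13 → 8
8 → 6
6 → 10
13 → 12
12 → 14
14 → 9
0 → 11
2 → 1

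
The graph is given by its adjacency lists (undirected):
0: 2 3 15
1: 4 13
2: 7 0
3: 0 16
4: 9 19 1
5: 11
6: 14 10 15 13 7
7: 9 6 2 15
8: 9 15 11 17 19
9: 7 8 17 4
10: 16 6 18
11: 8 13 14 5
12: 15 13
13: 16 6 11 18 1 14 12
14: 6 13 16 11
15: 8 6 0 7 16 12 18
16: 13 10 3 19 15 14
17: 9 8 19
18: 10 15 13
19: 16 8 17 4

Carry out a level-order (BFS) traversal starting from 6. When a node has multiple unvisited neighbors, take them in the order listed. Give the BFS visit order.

6 14 10 15 13 7 16 11 18 8 0 12 1 9 2 3 19 5 17 4

Visit 6; enqueue 14, 10, 15, 13, 7 → queue [14, 10, 15, 13, 7]
Visit 14; enqueue 16, 11 → queue [10, 15, 13, 7, 16, 11]
Visit 10; enqueue 18 → queue [15, 13, 7, 16, 11, 18]
Visit 15; enqueue 8, 0, 12 → queue [13, 7, 16, 11, 18, 8, 0, 12]
Visit 13; enqueue 1 → queue [7, 16, 11, 18, 8, 0, 12, 1]
Visit 7; enqueue 9, 2 → queue [16, 11, 18, 8, 0, 12, 1, 9, 2]
Visit 16; enqueue 3, 19 → queue [11, 18, 8, 0, 12, 1, 9, 2, 3, 19]
Visit 11; enqueue 5 → queue [18, 8, 0, 12, 1, 9, 2, 3, 19, 5]
Visit 18 → queue [8, 0, 12, 1, 9, 2, 3, 19, 5]
Visit 8; enqueue 17 → queue [0, 12, 1, 9, 2, 3, 19, 5, 17]
Visit 0 → queue [12, 1, 9, 2, 3, 19, 5, 17]
Visit 12 → queue [1, 9, 2, 3, 19, 5, 17]
Visit 1; enqueue 4 → queue [9, 2, 3, 19, 5, 17, 4]
Visit 9 → queue [2, 3, 19, 5, 17, 4]
Visit 2 → queue [3, 19, 5, 17, 4]
Visit 3 → queue [19, 5, 17, 4]
Visit 19 → queue [5, 17, 4]
Visit 5 → queue [17, 4]
Visit 17 → queue [4]
Visit 4 → queue []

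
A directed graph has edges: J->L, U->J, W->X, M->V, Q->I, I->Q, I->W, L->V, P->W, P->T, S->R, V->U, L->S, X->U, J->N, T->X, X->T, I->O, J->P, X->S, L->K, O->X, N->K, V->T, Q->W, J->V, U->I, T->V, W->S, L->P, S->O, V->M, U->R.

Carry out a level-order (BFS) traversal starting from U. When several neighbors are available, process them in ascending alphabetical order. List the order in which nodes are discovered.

Visit U; enqueue I, J, R → queue [I, J, R]
Visit I; enqueue O, Q, W → queue [J, R, O, Q, W]
Visit J; enqueue L, N, P, V → queue [R, O, Q, W, L, N, P, V]
Visit R → queue [O, Q, W, L, N, P, V]
Visit O; enqueue X → queue [Q, W, L, N, P, V, X]
Visit Q → queue [W, L, N, P, V, X]
Visit W; enqueue S → queue [L, N, P, V, X, S]
Visit L; enqueue K → queue [N, P, V, X, S, K]
Visit N → queue [P, V, X, S, K]
Visit P; enqueue T → queue [V, X, S, K, T]
Visit V; enqueue M → queue [X, S, K, T, M]
Visit X → queue [S, K, T, M]
Visit S → queue [K, T, M]
Visit K → queue [T, M]
Visit T → queue [M]
Visit M → queue []

U -> I -> J -> R -> O -> Q -> W -> L -> N -> P -> V -> X -> S -> K -> T -> M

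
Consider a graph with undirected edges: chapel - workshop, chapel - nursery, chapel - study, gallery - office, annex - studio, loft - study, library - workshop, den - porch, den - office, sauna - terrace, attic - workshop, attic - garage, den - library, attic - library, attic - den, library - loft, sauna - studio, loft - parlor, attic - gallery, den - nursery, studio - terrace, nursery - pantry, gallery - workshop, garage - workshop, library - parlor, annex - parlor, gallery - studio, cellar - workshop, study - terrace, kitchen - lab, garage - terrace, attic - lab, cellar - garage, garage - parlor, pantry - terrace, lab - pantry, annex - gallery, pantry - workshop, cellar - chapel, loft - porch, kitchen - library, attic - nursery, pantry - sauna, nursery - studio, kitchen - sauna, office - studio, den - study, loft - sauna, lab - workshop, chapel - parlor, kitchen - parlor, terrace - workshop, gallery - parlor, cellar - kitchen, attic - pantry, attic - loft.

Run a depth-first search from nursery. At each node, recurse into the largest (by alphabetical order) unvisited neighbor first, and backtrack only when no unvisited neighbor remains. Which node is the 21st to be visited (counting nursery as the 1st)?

annex

Visit nursery
nursery → studio
studio → terrace
terrace → workshop
workshop → pantry
pantry → sauna
sauna → loft
loft → study
study → den
den → porch
den → office
office → gallery
gallery → parlor
parlor → library
library → kitchen
kitchen → lab
lab → attic
attic → garage
garage → cellar
cellar → chapel
parlor → annex

Visit order: nursery, studio, terrace, workshop, pantry, sauna, loft, study, den, porch, office, gallery, parlor, library, kitchen, lab, attic, garage, cellar, chapel, annex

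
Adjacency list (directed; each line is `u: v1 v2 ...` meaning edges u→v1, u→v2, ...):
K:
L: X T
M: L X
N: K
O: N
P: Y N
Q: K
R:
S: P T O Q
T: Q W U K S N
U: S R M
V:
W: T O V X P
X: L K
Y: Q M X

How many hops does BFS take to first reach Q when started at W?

2

Level 0: W
Level 1: O, P, T, V, X
Level 2: K, L, N, Q, S, U, Y
Level 3: M, R
Q first appears at level 2.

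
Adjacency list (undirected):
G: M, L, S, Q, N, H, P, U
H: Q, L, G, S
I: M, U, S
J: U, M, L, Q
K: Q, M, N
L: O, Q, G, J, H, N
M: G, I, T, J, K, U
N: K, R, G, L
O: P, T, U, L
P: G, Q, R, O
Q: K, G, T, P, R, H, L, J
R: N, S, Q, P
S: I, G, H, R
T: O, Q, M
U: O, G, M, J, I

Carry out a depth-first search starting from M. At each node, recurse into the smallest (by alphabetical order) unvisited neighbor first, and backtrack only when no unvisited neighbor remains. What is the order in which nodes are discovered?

Visit M
M → G
G → H
H → L
L → J
J → Q
Q → K
K → N
N → R
R → P
P → O
O → T
O → U
U → I
I → S

M G H L J Q K N R P O T U I S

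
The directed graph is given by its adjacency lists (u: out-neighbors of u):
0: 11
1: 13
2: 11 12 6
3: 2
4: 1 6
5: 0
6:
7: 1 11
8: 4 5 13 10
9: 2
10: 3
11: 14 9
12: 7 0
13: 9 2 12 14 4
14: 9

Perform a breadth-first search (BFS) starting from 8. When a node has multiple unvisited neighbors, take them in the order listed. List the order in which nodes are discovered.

Visit 8; enqueue 4, 5, 13, 10 → queue [4, 5, 13, 10]
Visit 4; enqueue 1, 6 → queue [5, 13, 10, 1, 6]
Visit 5; enqueue 0 → queue [13, 10, 1, 6, 0]
Visit 13; enqueue 9, 2, 12, 14 → queue [10, 1, 6, 0, 9, 2, 12, 14]
Visit 10; enqueue 3 → queue [1, 6, 0, 9, 2, 12, 14, 3]
Visit 1 → queue [6, 0, 9, 2, 12, 14, 3]
Visit 6 → queue [0, 9, 2, 12, 14, 3]
Visit 0; enqueue 11 → queue [9, 2, 12, 14, 3, 11]
Visit 9 → queue [2, 12, 14, 3, 11]
Visit 2 → queue [12, 14, 3, 11]
Visit 12; enqueue 7 → queue [14, 3, 11, 7]
Visit 14 → queue [3, 11, 7]
Visit 3 → queue [11, 7]
Visit 11 → queue [7]
Visit 7 → queue []

8, 4, 5, 13, 10, 1, 6, 0, 9, 2, 12, 14, 3, 11, 7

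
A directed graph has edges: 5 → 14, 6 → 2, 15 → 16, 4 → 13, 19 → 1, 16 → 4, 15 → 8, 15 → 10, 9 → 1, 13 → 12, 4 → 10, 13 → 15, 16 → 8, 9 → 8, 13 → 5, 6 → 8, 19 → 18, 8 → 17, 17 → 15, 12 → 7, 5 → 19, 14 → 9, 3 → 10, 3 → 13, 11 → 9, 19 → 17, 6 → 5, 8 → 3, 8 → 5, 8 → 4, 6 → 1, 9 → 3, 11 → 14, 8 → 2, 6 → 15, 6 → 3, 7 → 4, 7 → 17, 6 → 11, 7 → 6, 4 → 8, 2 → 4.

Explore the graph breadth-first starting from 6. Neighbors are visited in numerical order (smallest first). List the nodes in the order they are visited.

6, 1, 2, 3, 5, 8, 11, 15, 4, 10, 13, 14, 19, 17, 9, 16, 12, 18, 7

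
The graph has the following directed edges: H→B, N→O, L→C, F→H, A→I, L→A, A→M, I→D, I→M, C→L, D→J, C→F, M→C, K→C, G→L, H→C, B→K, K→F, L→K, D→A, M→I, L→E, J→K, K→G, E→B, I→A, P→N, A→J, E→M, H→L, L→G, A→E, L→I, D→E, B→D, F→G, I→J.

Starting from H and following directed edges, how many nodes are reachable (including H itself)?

BFS from H visits: H, L, C, B, K, I, G, E, A, F, D, M, J
Reachable nodes: 13 of 16 total.

13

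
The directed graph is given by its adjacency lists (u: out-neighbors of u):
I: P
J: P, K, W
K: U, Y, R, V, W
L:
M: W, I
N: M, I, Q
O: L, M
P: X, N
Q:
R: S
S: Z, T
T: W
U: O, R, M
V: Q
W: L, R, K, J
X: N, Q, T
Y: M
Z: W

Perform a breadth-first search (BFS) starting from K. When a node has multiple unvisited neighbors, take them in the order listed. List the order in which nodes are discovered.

K, U, Y, R, V, W, O, M, S, Q, L, J, I, Z, T, P, X, N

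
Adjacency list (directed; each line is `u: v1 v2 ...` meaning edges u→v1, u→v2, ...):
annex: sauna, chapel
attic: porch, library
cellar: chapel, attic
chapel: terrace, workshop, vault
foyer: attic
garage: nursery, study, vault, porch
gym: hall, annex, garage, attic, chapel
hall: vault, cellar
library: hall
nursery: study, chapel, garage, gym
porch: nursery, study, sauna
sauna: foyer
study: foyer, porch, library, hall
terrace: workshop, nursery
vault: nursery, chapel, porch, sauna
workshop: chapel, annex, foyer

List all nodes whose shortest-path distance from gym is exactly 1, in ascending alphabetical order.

annex, attic, chapel, garage, hall

Level 0: gym
Level 1: annex, attic, chapel, garage, hall
Level 2: cellar, library, nursery, porch, sauna, study, terrace, vault, workshop
Level 3: foyer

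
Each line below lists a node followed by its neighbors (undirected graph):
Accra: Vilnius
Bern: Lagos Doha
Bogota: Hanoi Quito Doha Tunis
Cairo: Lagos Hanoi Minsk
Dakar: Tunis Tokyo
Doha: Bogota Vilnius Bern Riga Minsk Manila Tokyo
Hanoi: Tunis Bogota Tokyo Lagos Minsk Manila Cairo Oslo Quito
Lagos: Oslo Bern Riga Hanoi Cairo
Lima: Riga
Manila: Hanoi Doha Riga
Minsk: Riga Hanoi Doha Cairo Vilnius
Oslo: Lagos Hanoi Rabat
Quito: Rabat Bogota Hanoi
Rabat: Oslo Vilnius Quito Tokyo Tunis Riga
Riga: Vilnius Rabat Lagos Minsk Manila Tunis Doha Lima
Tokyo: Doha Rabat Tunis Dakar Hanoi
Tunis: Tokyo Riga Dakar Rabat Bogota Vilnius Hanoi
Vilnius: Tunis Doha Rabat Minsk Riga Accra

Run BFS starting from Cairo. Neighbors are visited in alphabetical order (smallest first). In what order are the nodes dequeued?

Cairo Hanoi Lagos Minsk Bogota Manila Oslo Quito Tokyo Tunis Bern Riga Doha Vilnius Rabat Dakar Lima Accra

Visit Cairo; enqueue Hanoi, Lagos, Minsk → queue [Hanoi, Lagos, Minsk]
Visit Hanoi; enqueue Bogota, Manila, Oslo, Quito, Tokyo, Tunis → queue [Lagos, Minsk, Bogota, Manila, Oslo, Quito, Tokyo, Tunis]
Visit Lagos; enqueue Bern, Riga → queue [Minsk, Bogota, Manila, Oslo, Quito, Tokyo, Tunis, Bern, Riga]
Visit Minsk; enqueue Doha, Vilnius → queue [Bogota, Manila, Oslo, Quito, Tokyo, Tunis, Bern, Riga, Doha, Vilnius]
Visit Bogota → queue [Manila, Oslo, Quito, Tokyo, Tunis, Bern, Riga, Doha, Vilnius]
Visit Manila → queue [Oslo, Quito, Tokyo, Tunis, Bern, Riga, Doha, Vilnius]
Visit Oslo; enqueue Rabat → queue [Quito, Tokyo, Tunis, Bern, Riga, Doha, Vilnius, Rabat]
Visit Quito → queue [Tokyo, Tunis, Bern, Riga, Doha, Vilnius, Rabat]
Visit Tokyo; enqueue Dakar → queue [Tunis, Bern, Riga, Doha, Vilnius, Rabat, Dakar]
Visit Tunis → queue [Bern, Riga, Doha, Vilnius, Rabat, Dakar]
Visit Bern → queue [Riga, Doha, Vilnius, Rabat, Dakar]
Visit Riga; enqueue Lima → queue [Doha, Vilnius, Rabat, Dakar, Lima]
Visit Doha → queue [Vilnius, Rabat, Dakar, Lima]
Visit Vilnius; enqueue Accra → queue [Rabat, Dakar, Lima, Accra]
Visit Rabat → queue [Dakar, Lima, Accra]
Visit Dakar → queue [Lima, Accra]
Visit Lima → queue [Accra]
Visit Accra → queue []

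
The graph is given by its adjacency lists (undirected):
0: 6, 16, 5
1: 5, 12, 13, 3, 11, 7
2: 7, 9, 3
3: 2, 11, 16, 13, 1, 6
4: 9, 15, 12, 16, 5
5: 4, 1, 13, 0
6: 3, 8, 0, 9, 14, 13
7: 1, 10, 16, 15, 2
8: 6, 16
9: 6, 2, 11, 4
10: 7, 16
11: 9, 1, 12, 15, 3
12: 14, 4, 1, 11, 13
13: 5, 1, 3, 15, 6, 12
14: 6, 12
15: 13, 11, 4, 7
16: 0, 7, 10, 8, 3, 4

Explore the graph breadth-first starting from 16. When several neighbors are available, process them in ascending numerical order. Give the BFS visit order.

16 -> 0 -> 3 -> 4 -> 7 -> 8 -> 10 -> 5 -> 6 -> 1 -> 2 -> 11 -> 13 -> 9 -> 12 -> 15 -> 14

Visit 16; enqueue 0, 3, 4, 7, 8, 10 → queue [0, 3, 4, 7, 8, 10]
Visit 0; enqueue 5, 6 → queue [3, 4, 7, 8, 10, 5, 6]
Visit 3; enqueue 1, 2, 11, 13 → queue [4, 7, 8, 10, 5, 6, 1, 2, 11, 13]
Visit 4; enqueue 9, 12, 15 → queue [7, 8, 10, 5, 6, 1, 2, 11, 13, 9, 12, 15]
Visit 7 → queue [8, 10, 5, 6, 1, 2, 11, 13, 9, 12, 15]
Visit 8 → queue [10, 5, 6, 1, 2, 11, 13, 9, 12, 15]
Visit 10 → queue [5, 6, 1, 2, 11, 13, 9, 12, 15]
Visit 5 → queue [6, 1, 2, 11, 13, 9, 12, 15]
Visit 6; enqueue 14 → queue [1, 2, 11, 13, 9, 12, 15, 14]
Visit 1 → queue [2, 11, 13, 9, 12, 15, 14]
Visit 2 → queue [11, 13, 9, 12, 15, 14]
Visit 11 → queue [13, 9, 12, 15, 14]
Visit 13 → queue [9, 12, 15, 14]
Visit 9 → queue [12, 15, 14]
Visit 12 → queue [15, 14]
Visit 15 → queue [14]
Visit 14 → queue []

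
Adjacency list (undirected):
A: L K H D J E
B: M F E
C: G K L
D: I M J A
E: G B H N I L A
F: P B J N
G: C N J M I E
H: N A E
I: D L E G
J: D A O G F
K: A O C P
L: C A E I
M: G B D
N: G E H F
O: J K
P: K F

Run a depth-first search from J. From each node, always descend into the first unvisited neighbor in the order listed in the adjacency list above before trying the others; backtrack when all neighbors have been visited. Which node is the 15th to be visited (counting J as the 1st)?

H

Visit J
J → D
D → I
I → L
L → C
C → G
G → N
N → E
E → B
B → M
B → F
F → P
P → K
K → A
A → H
K → O

Visit order: J, D, I, L, C, G, N, E, B, M, F, P, K, A, H, O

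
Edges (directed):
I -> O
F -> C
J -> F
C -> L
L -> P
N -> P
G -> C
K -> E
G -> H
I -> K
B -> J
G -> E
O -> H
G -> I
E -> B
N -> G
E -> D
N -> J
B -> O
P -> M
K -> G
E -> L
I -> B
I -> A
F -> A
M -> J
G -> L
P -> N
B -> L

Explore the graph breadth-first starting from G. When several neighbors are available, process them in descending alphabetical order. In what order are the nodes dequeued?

Visit G; enqueue L, I, H, E, C → queue [L, I, H, E, C]
Visit L; enqueue P → queue [I, H, E, C, P]
Visit I; enqueue O, K, B, A → queue [H, E, C, P, O, K, B, A]
Visit H → queue [E, C, P, O, K, B, A]
Visit E; enqueue D → queue [C, P, O, K, B, A, D]
Visit C → queue [P, O, K, B, A, D]
Visit P; enqueue N, M → queue [O, K, B, A, D, N, M]
Visit O → queue [K, B, A, D, N, M]
Visit K → queue [B, A, D, N, M]
Visit B; enqueue J → queue [A, D, N, M, J]
Visit A → queue [D, N, M, J]
Visit D → queue [N, M, J]
Visit N → queue [M, J]
Visit M → queue [J]
Visit J; enqueue F → queue [F]
Visit F → queue []

G L I H E C P O K B A D N M J F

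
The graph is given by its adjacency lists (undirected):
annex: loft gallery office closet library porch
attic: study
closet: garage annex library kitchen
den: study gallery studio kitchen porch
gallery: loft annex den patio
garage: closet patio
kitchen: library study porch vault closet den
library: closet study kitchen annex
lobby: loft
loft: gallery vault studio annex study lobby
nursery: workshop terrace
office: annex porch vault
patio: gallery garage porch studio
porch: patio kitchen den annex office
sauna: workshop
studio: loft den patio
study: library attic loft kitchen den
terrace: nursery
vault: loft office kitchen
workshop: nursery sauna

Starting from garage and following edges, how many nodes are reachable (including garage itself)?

BFS from garage visits: garage, closet, patio, annex, library, kitchen, gallery, porch, studio, loft, office, study, vault, den, lobby, attic
Reachable nodes: 16 of 20 total.

16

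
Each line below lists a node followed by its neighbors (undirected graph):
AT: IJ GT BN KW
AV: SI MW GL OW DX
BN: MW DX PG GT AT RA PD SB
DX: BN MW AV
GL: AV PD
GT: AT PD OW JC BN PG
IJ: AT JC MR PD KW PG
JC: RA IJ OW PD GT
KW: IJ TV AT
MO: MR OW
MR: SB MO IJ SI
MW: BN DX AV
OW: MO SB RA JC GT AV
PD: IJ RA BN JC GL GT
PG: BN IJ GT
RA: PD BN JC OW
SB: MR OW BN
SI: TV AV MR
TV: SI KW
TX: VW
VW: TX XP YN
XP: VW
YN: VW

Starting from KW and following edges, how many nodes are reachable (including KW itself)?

19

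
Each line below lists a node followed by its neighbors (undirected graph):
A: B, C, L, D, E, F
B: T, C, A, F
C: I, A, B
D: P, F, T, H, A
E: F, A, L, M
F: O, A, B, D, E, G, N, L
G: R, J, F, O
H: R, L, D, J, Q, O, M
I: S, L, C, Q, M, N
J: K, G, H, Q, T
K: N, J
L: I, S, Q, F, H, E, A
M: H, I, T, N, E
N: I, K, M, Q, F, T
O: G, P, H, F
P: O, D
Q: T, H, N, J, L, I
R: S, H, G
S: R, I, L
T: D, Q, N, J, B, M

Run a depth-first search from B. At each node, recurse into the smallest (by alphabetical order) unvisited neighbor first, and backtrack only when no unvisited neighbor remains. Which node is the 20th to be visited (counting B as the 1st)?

Visit B
B → A
A → C
C → I
I → L
L → E
E → F
F → D
D → H
H → J
J → G
G → O
O → P
G → R
R → S
J → K
K → N
N → M
M → T
T → Q

Visit order: B, A, C, I, L, E, F, D, H, J, G, O, P, R, S, K, N, M, T, Q

Q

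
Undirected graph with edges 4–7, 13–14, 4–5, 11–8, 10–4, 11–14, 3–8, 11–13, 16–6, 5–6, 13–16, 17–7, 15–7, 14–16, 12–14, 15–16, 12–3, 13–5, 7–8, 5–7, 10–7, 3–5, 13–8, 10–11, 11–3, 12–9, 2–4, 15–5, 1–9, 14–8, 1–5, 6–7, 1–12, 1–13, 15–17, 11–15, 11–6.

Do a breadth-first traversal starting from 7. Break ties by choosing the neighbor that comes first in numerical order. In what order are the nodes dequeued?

7 4 5 6 8 10 15 17 2 1 3 13 11 16 14 9 12

Visit 7; enqueue 4, 5, 6, 8, 10, 15, 17 → queue [4, 5, 6, 8, 10, 15, 17]
Visit 4; enqueue 2 → queue [5, 6, 8, 10, 15, 17, 2]
Visit 5; enqueue 1, 3, 13 → queue [6, 8, 10, 15, 17, 2, 1, 3, 13]
Visit 6; enqueue 11, 16 → queue [8, 10, 15, 17, 2, 1, 3, 13, 11, 16]
Visit 8; enqueue 14 → queue [10, 15, 17, 2, 1, 3, 13, 11, 16, 14]
Visit 10 → queue [15, 17, 2, 1, 3, 13, 11, 16, 14]
Visit 15 → queue [17, 2, 1, 3, 13, 11, 16, 14]
Visit 17 → queue [2, 1, 3, 13, 11, 16, 14]
Visit 2 → queue [1, 3, 13, 11, 16, 14]
Visit 1; enqueue 9, 12 → queue [3, 13, 11, 16, 14, 9, 12]
Visit 3 → queue [13, 11, 16, 14, 9, 12]
Visit 13 → queue [11, 16, 14, 9, 12]
Visit 11 → queue [16, 14, 9, 12]
Visit 16 → queue [14, 9, 12]
Visit 14 → queue [9, 12]
Visit 9 → queue [12]
Visit 12 → queue []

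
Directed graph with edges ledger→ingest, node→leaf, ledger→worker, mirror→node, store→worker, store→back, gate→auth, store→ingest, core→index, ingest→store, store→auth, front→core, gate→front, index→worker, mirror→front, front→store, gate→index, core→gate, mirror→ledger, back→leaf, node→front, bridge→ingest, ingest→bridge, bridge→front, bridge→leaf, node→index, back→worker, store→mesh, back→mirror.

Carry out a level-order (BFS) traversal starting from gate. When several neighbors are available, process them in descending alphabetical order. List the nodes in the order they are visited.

gate, index, front, auth, worker, store, core, mesh, ingest, back, bridge, mirror, leaf, node, ledger

Visit gate; enqueue index, front, auth → queue [index, front, auth]
Visit index; enqueue worker → queue [front, auth, worker]
Visit front; enqueue store, core → queue [auth, worker, store, core]
Visit auth → queue [worker, store, core]
Visit worker → queue [store, core]
Visit store; enqueue mesh, ingest, back → queue [core, mesh, ingest, back]
Visit core → queue [mesh, ingest, back]
Visit mesh → queue [ingest, back]
Visit ingest; enqueue bridge → queue [back, bridge]
Visit back; enqueue mirror, leaf → queue [bridge, mirror, leaf]
Visit bridge → queue [mirror, leaf]
Visit mirror; enqueue node, ledger → queue [leaf, node, ledger]
Visit leaf → queue [node, ledger]
Visit node → queue [ledger]
Visit ledger → queue []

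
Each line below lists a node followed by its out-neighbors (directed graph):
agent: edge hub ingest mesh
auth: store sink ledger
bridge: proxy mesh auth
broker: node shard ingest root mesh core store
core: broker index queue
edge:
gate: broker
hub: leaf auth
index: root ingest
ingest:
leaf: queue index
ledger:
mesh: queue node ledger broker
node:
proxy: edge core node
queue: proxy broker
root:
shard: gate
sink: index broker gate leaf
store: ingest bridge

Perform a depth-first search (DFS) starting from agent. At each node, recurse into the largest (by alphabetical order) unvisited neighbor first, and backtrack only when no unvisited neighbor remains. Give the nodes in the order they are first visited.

Visit agent
agent → mesh
mesh → queue
queue → proxy
proxy → node
proxy → edge
proxy → core
core → index
index → root
index → ingest
core → broker
broker → store
store → bridge
bridge → auth
auth → sink
sink → leaf
sink → gate
auth → ledger
broker → shard
agent → hub

agent, mesh, queue, proxy, node, edge, core, index, root, ingest, broker, store, bridge, auth, sink, leaf, gate, ledger, shard, hub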